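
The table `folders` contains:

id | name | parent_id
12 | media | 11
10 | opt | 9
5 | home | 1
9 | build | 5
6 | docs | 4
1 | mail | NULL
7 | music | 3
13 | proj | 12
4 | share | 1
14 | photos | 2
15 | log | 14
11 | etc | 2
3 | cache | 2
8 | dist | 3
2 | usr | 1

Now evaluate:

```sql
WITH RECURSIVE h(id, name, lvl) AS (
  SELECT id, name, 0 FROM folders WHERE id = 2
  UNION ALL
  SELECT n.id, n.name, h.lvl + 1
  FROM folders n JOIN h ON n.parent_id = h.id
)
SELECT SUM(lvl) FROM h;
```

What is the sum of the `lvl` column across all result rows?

Base: id=2 (usr) at lvl 0.
Iteration 1: rows with parent_id in {2} -> cache (id 3, lvl 1), etc (id 11, lvl 1), photos (id 14, lvl 1).
Iteration 2: rows with parent_id in {3,11,14} -> music (id 7, lvl 2), dist (id 8, lvl 2), media (id 12, lvl 2), log (id 15, lvl 2).
Iteration 3: rows with parent_id in {7,8,12,15} -> proj (id 13, lvl 3).
Iteration 4: no rows with parent_id in {13}; recursion stops.
SUM(lvl) = 0 + 1 + 1 + 1 + 2 + 2 + 2 + 2 + 3 = 14.

14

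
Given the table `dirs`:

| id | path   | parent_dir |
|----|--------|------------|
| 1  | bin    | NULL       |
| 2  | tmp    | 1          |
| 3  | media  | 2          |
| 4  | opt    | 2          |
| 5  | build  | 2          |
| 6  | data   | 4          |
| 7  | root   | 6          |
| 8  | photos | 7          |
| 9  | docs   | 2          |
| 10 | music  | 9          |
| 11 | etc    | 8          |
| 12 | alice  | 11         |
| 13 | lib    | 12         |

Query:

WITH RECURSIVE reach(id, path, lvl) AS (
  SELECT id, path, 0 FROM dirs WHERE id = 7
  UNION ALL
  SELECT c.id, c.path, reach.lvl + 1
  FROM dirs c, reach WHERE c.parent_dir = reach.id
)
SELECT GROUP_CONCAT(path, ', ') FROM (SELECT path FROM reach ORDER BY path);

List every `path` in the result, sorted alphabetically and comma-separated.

alice, etc, lib, photos, root

Base: id=7 (root) at lvl 0.
Iteration 1: rows with parent_dir in {7} -> photos (id 8, lvl 1).
Iteration 2: rows with parent_dir in {8} -> etc (id 11, lvl 2).
Iteration 3: rows with parent_dir in {11} -> alice (id 12, lvl 3).
Iteration 4: rows with parent_dir in {12} -> lib (id 13, lvl 4).
Iteration 5: no rows with parent_dir in {13}; recursion stops.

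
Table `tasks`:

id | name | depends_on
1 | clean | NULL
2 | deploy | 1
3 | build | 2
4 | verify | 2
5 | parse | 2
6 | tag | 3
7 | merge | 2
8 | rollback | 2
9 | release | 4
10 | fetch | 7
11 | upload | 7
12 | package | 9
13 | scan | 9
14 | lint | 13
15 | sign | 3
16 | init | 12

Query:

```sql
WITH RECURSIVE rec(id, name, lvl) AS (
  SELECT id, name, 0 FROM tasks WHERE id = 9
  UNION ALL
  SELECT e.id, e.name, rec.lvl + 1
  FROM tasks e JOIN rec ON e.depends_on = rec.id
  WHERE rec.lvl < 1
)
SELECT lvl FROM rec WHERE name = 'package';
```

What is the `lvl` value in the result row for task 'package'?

Base: id=9 (release) at lvl 0.
Iteration 1: rows with depends_on in {9} -> package (id 12, lvl 1), scan (id 13, lvl 1).
Iteration 2: lvl < 1 fails for all current rows; recursion stops.

1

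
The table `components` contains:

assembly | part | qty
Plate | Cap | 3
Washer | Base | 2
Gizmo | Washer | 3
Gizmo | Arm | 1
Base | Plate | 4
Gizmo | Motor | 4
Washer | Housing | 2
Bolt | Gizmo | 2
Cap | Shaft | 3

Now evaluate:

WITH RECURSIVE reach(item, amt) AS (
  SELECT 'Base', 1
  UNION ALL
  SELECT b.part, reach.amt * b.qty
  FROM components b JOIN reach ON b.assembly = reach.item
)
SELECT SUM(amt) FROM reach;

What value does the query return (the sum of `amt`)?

Base: (Base, amt=1).
Iteration 1: components of {Base} -> Plate = 1*4 = 4.
Iteration 2: components of {Plate} -> Cap = 4*3 = 12.
Iteration 3: components of {Cap} -> Shaft = 12*3 = 36.
Iteration 4: no further components; recursion stops.
SUM(amt) = 1 + 4 + 12 + 36 = 53.

53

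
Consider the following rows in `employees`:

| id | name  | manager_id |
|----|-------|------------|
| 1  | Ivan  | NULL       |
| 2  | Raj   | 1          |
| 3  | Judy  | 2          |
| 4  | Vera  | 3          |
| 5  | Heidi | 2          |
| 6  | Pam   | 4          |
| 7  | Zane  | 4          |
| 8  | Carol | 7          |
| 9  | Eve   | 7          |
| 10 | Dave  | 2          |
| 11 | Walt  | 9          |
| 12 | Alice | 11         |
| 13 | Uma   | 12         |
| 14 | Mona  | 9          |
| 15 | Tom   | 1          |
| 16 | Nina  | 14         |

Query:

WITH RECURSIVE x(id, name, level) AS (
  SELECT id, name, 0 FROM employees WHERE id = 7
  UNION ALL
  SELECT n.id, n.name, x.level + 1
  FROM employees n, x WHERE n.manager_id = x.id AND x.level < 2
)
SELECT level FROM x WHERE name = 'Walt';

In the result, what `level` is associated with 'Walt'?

Base: id=7 (Zane) at level 0.
Iteration 1: rows with manager_id in {7} -> Carol (id 8, level 1), Eve (id 9, level 1).
Iteration 2: rows with manager_id in {8,9} -> Walt (id 11, level 2), Mona (id 14, level 2).
Iteration 3: level < 2 fails for all current rows; recursion stops.

2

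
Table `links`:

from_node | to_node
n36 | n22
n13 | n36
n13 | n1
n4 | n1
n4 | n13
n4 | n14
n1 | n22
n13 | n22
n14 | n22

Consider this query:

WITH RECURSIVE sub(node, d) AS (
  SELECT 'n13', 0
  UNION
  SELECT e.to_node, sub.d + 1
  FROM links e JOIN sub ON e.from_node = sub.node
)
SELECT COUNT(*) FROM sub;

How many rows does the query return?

5

Base: (n13, d=0).
Iteration 1: edges from {n13} -> (n1, d=1), (n22, d=1), (n36, d=1).
Iteration 2: edges from {n1,n22,n36} -> (n22, d=2). [UNION drops 1 duplicate row(s)]
Iteration 3: no outgoing edges from {n22}; recursion stops.
Total rows emitted: 5.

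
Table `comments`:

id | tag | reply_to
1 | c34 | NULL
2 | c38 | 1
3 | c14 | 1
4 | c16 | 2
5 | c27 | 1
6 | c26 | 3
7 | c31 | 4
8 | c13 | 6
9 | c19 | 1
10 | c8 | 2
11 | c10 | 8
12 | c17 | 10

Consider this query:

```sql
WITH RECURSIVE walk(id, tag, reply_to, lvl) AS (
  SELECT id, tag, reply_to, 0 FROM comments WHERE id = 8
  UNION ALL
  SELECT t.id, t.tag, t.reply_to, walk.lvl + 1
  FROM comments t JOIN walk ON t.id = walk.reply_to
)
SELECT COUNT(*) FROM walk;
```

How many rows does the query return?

Base: id=8 (c13), reply_to=6, lvl 0.
Iteration 1: join on id=6 -> c26 (id 6, reply_to=3, lvl 1).
Iteration 2: join on id=3 -> c14 (id 3, reply_to=1, lvl 2).
Iteration 3: join on id=1 -> c34 (id 1, reply_to=NULL, lvl 3).
Iteration 4: reply_to is NULL; no match; recursion stops.
Total rows emitted: 4.

4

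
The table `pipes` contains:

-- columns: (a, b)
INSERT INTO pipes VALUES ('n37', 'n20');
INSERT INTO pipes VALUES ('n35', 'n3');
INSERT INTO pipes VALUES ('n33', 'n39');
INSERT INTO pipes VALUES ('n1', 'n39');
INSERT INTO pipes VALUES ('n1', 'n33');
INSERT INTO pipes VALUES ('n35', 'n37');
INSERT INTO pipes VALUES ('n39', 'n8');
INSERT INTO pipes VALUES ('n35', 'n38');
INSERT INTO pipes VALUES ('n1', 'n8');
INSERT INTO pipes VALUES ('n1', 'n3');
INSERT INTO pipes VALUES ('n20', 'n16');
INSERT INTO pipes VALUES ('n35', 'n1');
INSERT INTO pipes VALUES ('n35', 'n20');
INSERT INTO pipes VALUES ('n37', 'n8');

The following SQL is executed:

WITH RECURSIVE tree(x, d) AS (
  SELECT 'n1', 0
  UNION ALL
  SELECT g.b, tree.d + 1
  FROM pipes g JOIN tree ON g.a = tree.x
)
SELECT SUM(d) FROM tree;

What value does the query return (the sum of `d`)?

Base: (n1, d=0).
Iteration 1: edges from {n1} -> (n3, d=1), (n33, d=1), (n39, d=1), (n8, d=1).
Iteration 2: edges from {n3,n33,n39,n8} -> (n39, d=2), (n8, d=2).
Iteration 3: edges from {n39,n8} -> (n8, d=3).
Iteration 4: no outgoing edges from {n8}; recursion stops.
SUM(d) = 0 + 1 + 1 + 1 + 1 + 2 + 2 + 3 = 11.

11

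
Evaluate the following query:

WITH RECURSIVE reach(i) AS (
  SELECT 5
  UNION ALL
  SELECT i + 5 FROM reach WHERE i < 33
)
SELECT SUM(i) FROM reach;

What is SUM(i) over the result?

140

Base: i=5.
Iteration 1: 5 < 33 holds -> i = 5 + 5 = 10.
Iteration 2: 10 < 33 holds -> i = 10 + 5 = 15.
Iteration 3: 15 < 33 holds -> i = 15 + 5 = 20.
Iteration 4: 20 < 33 holds -> i = 20 + 5 = 25.
Iteration 5: 25 < 33 holds -> i = 25 + 5 = 30.
Iteration 6: 30 < 33 holds -> i = 30 + 5 = 35.
Iteration 7: 35 < 33 fails; recursion stops.
SUM(i) = 5 + 10 + 15 + 20 + 25 + 30 + 35 = 140.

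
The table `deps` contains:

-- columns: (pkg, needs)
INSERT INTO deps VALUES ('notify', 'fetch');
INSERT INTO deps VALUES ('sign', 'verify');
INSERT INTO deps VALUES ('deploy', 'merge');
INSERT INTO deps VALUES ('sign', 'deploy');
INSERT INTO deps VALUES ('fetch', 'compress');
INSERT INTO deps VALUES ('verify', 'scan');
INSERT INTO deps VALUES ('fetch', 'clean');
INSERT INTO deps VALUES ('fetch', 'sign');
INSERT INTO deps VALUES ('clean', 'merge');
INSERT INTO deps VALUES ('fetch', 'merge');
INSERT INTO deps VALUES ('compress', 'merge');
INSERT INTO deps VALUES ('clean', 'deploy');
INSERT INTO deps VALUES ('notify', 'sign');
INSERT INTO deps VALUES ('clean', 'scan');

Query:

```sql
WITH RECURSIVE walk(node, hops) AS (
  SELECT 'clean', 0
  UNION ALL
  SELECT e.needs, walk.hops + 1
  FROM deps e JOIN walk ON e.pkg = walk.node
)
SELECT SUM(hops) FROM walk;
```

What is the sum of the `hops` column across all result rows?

Base: (clean, hops=0).
Iteration 1: edges from {clean} -> (deploy, hops=1), (merge, hops=1), (scan, hops=1).
Iteration 2: edges from {deploy,merge,scan} -> (merge, hops=2).
Iteration 3: no outgoing edges from {merge}; recursion stops.
SUM(hops) = 0 + 1 + 1 + 1 + 2 = 5.

5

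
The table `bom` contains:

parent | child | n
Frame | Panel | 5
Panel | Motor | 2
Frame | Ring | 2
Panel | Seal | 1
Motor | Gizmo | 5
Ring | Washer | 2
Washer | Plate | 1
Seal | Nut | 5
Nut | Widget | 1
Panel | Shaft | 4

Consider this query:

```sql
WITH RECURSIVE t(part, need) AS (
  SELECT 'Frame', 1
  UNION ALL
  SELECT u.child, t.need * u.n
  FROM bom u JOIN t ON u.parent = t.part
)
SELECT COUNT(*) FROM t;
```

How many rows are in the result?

11

Base: (Frame, need=1).
Iteration 1: components of {Frame} -> Panel = 1*5 = 5, Ring = 1*2 = 2.
Iteration 2: components of {Panel,Ring} -> Motor = 5*2 = 10, Seal = 5*1 = 5, Shaft = 5*4 = 20, Washer = 2*2 = 4.
Iteration 3: components of {Motor,Seal,Shaft,Washer} -> Gizmo = 10*5 = 50, Nut = 5*5 = 25, Plate = 4*1 = 4.
Iteration 4: components of {Gizmo,Nut,Plate} -> Widget = 25*1 = 25.
Iteration 5: no further components; recursion stops.
Total rows emitted: 11.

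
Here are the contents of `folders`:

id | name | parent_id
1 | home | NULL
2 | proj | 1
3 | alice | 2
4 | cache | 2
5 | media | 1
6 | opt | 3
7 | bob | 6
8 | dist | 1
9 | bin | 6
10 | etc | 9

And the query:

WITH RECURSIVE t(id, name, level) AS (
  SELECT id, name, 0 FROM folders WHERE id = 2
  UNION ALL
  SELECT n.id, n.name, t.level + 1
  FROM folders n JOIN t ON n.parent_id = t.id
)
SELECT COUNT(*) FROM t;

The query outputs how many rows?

7

Base: id=2 (proj) at level 0.
Iteration 1: rows with parent_id in {2} -> alice (id 3, level 1), cache (id 4, level 1).
Iteration 2: rows with parent_id in {3,4} -> opt (id 6, level 2).
Iteration 3: rows with parent_id in {6} -> bob (id 7, level 3), bin (id 9, level 3).
Iteration 4: rows with parent_id in {7,9} -> etc (id 10, level 4).
Iteration 5: no rows with parent_id in {10}; recursion stops.
Total rows emitted: 7.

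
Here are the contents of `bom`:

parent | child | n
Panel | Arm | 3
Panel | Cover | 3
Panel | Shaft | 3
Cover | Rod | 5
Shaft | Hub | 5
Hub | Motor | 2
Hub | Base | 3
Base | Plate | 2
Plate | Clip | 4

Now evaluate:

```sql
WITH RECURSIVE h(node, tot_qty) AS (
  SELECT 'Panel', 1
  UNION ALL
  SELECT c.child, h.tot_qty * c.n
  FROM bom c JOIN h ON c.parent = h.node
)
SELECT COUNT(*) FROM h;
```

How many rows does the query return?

10

Base: (Panel, tot_qty=1).
Iteration 1: components of {Panel} -> Arm = 1*3 = 3, Cover = 1*3 = 3, Shaft = 1*3 = 3.
Iteration 2: components of {Arm,Cover,Shaft} -> Hub = 3*5 = 15, Rod = 3*5 = 15.
Iteration 3: components of {Hub,Rod} -> Base = 15*3 = 45, Motor = 15*2 = 30.
Iteration 4: components of {Base,Motor} -> Plate = 45*2 = 90.
Iteration 5: components of {Plate} -> Clip = 90*4 = 360.
Iteration 6: no further components; recursion stops.
Total rows emitted: 10.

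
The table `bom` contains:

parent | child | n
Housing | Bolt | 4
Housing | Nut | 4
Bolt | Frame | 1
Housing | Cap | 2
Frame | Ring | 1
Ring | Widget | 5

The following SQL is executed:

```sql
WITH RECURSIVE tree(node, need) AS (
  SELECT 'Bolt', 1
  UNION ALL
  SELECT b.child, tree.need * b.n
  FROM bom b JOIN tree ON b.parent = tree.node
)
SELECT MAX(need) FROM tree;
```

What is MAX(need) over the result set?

Base: (Bolt, need=1).
Iteration 1: components of {Bolt} -> Frame = 1*1 = 1.
Iteration 2: components of {Frame} -> Ring = 1*1 = 1.
Iteration 3: components of {Ring} -> Widget = 1*5 = 5.
Iteration 4: no further components; recursion stops.
need values: 1, 1, 1, 5; the maximum is 5.

5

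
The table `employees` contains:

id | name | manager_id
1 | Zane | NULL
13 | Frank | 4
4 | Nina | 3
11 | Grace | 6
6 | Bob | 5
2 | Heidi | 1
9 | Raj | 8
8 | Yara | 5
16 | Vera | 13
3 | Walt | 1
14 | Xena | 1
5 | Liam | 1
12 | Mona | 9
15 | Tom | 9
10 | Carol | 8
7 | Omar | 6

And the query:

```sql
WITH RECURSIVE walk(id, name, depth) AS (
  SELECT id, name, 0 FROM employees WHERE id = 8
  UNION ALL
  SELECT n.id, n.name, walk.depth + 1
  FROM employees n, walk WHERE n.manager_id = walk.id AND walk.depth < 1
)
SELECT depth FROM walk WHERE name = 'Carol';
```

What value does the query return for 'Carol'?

Base: id=8 (Yara) at depth 0.
Iteration 1: rows with manager_id in {8} -> Raj (id 9, depth 1), Carol (id 10, depth 1).
Iteration 2: depth < 1 fails for all current rows; recursion stops.

1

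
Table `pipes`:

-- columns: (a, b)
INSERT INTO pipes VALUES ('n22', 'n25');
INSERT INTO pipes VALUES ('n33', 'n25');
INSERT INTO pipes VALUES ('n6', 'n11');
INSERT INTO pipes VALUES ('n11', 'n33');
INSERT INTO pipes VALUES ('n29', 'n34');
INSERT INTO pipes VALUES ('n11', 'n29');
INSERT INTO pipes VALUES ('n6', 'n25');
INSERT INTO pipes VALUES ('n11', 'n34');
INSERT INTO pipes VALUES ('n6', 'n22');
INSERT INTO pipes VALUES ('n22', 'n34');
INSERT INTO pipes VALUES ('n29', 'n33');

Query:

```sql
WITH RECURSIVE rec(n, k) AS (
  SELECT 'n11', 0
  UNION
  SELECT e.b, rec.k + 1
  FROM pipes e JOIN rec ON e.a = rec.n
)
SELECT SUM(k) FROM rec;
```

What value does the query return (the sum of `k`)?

Base: (n11, k=0).
Iteration 1: edges from {n11} -> (n29, k=1), (n33, k=1), (n34, k=1).
Iteration 2: edges from {n29,n33,n34} -> (n25, k=2), (n33, k=2), (n34, k=2).
Iteration 3: edges from {n25,n33,n34} -> (n25, k=3).
Iteration 4: no outgoing edges from {n25}; recursion stops.
SUM(k) = 0 + 1 + 1 + 1 + 2 + 2 + 2 + 3 = 12.

12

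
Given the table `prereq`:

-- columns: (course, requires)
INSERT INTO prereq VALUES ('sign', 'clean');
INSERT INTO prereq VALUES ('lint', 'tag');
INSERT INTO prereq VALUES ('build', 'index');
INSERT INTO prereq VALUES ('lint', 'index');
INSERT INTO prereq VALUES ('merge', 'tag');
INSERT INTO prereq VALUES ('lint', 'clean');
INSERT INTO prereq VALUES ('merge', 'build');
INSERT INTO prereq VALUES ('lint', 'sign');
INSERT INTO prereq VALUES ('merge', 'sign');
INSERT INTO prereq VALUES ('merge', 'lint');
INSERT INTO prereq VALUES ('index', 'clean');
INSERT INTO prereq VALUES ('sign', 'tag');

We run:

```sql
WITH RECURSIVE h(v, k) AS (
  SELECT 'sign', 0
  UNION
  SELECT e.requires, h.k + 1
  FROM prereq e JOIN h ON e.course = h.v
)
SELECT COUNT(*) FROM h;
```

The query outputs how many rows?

3

Base: (sign, k=0).
Iteration 1: edges from {sign} -> (clean, k=1), (tag, k=1).
Iteration 2: no outgoing edges from {clean,tag}; recursion stops.
Total rows emitted: 3.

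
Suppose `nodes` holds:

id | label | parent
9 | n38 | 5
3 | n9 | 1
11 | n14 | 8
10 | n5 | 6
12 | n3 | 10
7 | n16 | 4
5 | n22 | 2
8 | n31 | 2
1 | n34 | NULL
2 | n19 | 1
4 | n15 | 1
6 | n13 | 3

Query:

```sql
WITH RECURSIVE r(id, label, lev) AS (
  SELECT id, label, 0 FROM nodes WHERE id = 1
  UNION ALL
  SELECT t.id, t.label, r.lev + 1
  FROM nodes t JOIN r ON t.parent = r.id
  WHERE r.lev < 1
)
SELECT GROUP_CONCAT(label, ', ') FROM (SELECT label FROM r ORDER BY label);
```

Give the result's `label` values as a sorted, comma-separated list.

n15, n19, n34, n9

Base: id=1 (n34) at lev 0.
Iteration 1: rows with parent in {1} -> n19 (id 2, lev 1), n9 (id 3, lev 1), n15 (id 4, lev 1).
Iteration 2: lev < 1 fails for all current rows; recursion stops.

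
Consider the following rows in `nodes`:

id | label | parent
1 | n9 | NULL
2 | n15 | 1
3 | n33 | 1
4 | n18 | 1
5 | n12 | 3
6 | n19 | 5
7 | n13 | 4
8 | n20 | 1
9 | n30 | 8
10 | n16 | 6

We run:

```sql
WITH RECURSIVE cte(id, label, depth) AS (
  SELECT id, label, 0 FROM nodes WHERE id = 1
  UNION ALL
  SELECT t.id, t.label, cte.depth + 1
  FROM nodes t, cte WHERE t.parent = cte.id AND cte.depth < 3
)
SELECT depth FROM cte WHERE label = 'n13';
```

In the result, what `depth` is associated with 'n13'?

Base: id=1 (n9) at depth 0.
Iteration 1: rows with parent in {1} -> n15 (id 2, depth 1), n33 (id 3, depth 1), n18 (id 4, depth 1), n20 (id 8, depth 1).
Iteration 2: rows with parent in {2,3,4,8} -> n12 (id 5, depth 2), n13 (id 7, depth 2), n30 (id 9, depth 2).
Iteration 3: rows with parent in {5,7,9} -> n19 (id 6, depth 3).
Iteration 4: depth < 3 fails for all current rows; recursion stops.

2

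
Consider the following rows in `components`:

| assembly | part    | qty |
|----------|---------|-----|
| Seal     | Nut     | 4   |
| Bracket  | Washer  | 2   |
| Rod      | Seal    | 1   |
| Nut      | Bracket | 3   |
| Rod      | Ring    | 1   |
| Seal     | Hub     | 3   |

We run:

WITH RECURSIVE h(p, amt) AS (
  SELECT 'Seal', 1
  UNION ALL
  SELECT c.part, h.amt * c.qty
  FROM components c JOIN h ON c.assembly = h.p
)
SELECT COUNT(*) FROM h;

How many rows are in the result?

Base: (Seal, amt=1).
Iteration 1: components of {Seal} -> Hub = 1*3 = 3, Nut = 1*4 = 4.
Iteration 2: components of {Hub,Nut} -> Bracket = 4*3 = 12.
Iteration 3: components of {Bracket} -> Washer = 12*2 = 24.
Iteration 4: no further components; recursion stops.
Total rows emitted: 5.

5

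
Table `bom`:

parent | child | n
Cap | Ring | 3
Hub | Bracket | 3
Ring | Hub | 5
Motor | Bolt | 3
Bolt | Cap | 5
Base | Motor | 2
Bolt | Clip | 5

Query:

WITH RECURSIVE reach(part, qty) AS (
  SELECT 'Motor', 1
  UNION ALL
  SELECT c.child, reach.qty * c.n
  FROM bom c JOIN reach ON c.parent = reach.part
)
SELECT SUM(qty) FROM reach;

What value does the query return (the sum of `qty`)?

Base: (Motor, qty=1).
Iteration 1: components of {Motor} -> Bolt = 1*3 = 3.
Iteration 2: components of {Bolt} -> Cap = 3*5 = 15, Clip = 3*5 = 15.
Iteration 3: components of {Cap,Clip} -> Ring = 15*3 = 45.
Iteration 4: components of {Ring} -> Hub = 45*5 = 225.
Iteration 5: components of {Hub} -> Bracket = 225*3 = 675.
Iteration 6: no further components; recursion stops.
SUM(qty) = 1 + 3 + 15 + 15 + 45 + 225 + 675 = 979.

979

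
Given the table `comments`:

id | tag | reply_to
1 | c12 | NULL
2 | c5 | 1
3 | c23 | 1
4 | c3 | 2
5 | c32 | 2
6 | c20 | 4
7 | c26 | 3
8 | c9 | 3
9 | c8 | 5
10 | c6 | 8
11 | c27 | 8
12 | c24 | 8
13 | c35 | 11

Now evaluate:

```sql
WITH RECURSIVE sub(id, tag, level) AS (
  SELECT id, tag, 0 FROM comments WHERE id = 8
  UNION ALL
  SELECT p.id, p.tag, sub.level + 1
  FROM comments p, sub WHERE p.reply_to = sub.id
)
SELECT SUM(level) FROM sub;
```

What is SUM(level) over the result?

Base: id=8 (c9) at level 0.
Iteration 1: rows with reply_to in {8} -> c6 (id 10, level 1), c27 (id 11, level 1), c24 (id 12, level 1).
Iteration 2: rows with reply_to in {10,11,12} -> c35 (id 13, level 2).
Iteration 3: no rows with reply_to in {13}; recursion stops.
SUM(level) = 0 + 1 + 1 + 1 + 2 = 5.

5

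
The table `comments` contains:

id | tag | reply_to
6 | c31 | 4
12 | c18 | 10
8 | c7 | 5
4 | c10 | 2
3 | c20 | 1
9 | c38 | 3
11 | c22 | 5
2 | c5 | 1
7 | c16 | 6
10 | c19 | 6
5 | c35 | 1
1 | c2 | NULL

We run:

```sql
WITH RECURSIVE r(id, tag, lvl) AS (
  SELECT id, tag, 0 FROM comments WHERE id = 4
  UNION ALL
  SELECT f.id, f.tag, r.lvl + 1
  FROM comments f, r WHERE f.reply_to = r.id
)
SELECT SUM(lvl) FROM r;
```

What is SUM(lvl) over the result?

Base: id=4 (c10) at lvl 0.
Iteration 1: rows with reply_to in {4} -> c31 (id 6, lvl 1).
Iteration 2: rows with reply_to in {6} -> c16 (id 7, lvl 2), c19 (id 10, lvl 2).
Iteration 3: rows with reply_to in {7,10} -> c18 (id 12, lvl 3).
Iteration 4: no rows with reply_to in {12}; recursion stops.
SUM(lvl) = 0 + 1 + 2 + 2 + 3 = 8.

8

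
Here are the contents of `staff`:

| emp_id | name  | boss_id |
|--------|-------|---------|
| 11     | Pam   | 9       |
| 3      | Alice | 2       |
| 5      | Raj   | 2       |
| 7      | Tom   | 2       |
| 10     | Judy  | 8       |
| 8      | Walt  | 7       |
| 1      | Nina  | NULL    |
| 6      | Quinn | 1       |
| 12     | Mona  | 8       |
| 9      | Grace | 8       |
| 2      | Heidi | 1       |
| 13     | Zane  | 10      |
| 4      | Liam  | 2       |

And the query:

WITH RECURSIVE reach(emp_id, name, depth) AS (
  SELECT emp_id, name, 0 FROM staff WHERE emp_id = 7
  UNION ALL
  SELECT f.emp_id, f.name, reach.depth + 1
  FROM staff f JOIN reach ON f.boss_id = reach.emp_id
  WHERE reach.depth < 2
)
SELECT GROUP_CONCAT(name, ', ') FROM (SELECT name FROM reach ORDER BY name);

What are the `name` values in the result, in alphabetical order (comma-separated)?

Base: emp_id=7 (Tom) at depth 0.
Iteration 1: rows with boss_id in {7} -> Walt (id 8, depth 1).
Iteration 2: rows with boss_id in {8} -> Grace (id 9, depth 2), Judy (id 10, depth 2), Mona (id 12, depth 2).
Iteration 3: depth < 2 fails for all current rows; recursion stops.

Grace, Judy, Mona, Tom, Walt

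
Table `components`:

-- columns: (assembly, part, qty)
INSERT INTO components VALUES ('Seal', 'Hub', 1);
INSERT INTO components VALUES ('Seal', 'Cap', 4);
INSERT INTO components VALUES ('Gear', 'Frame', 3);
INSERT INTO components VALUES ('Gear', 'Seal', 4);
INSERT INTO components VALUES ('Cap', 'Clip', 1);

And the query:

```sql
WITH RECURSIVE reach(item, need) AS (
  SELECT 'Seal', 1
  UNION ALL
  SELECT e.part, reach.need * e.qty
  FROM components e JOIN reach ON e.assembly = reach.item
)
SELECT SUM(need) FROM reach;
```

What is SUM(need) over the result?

10

Base: (Seal, need=1).
Iteration 1: components of {Seal} -> Cap = 1*4 = 4, Hub = 1*1 = 1.
Iteration 2: components of {Cap,Hub} -> Clip = 4*1 = 4.
Iteration 3: no further components; recursion stops.
SUM(need) = 1 + 4 + 1 + 4 = 10.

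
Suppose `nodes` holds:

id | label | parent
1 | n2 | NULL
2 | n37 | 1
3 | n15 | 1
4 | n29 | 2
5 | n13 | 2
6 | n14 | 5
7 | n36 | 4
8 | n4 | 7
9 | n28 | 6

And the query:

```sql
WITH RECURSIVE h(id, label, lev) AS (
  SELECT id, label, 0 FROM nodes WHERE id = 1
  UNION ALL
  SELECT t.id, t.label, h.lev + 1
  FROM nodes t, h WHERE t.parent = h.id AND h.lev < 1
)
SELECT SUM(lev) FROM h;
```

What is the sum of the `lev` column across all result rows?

Base: id=1 (n2) at lev 0.
Iteration 1: rows with parent in {1} -> n37 (id 2, lev 1), n15 (id 3, lev 1).
Iteration 2: lev < 1 fails for all current rows; recursion stops.
SUM(lev) = 0 + 1 + 1 = 2.

2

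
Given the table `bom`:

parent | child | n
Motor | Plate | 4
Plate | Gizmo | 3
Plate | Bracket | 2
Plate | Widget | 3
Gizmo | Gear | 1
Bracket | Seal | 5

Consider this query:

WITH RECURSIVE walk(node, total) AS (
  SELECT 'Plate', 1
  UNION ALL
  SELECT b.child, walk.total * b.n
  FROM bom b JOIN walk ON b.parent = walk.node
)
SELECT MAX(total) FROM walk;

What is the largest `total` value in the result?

10

Base: (Plate, total=1).
Iteration 1: components of {Plate} -> Bracket = 1*2 = 2, Gizmo = 1*3 = 3, Widget = 1*3 = 3.
Iteration 2: components of {Bracket,Gizmo,Widget} -> Gear = 3*1 = 3, Seal = 2*5 = 10.
Iteration 3: no further components; recursion stops.
total values: 1, 3, 2, 3, 3, 10; the maximum is 10.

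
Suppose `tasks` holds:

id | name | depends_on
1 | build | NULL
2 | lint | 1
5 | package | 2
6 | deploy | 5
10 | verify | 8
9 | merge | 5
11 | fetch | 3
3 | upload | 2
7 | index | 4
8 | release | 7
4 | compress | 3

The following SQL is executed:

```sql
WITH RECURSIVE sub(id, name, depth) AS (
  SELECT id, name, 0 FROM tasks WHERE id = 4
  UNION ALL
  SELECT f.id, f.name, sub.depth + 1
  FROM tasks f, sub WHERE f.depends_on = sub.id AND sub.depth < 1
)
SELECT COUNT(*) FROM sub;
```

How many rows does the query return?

2

Base: id=4 (compress) at depth 0.
Iteration 1: rows with depends_on in {4} -> index (id 7, depth 1).
Iteration 2: depth < 1 fails for all current rows; recursion stops.
Total rows emitted: 2.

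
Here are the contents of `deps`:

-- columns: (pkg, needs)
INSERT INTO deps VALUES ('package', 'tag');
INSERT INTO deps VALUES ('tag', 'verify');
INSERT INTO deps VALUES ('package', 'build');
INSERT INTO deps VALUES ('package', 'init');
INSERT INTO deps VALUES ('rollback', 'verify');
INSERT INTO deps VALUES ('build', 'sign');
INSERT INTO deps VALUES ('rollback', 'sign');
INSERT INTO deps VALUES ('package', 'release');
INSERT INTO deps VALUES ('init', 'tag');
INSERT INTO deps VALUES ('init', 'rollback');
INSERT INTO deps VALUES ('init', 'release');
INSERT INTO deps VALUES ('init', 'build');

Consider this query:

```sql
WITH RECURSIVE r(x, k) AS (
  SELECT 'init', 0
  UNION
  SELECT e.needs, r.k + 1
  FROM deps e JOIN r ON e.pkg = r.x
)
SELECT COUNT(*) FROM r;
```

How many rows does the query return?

7

Base: (init, k=0).
Iteration 1: edges from {init} -> (build, k=1), (release, k=1), (rollback, k=1), (tag, k=1).
Iteration 2: edges from {build,release,rollback,tag} -> (sign, k=2), (verify, k=2). [UNION drops 2 duplicate row(s)]
Iteration 3: no outgoing edges from {sign,verify}; recursion stops.
Total rows emitted: 7.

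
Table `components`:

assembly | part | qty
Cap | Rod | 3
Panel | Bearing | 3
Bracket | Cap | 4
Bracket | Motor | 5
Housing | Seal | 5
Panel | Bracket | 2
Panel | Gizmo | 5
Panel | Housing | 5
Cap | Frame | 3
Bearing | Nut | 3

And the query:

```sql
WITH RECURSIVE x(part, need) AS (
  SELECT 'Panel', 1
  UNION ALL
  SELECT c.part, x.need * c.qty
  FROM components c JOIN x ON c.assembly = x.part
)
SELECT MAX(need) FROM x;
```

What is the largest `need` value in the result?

25

Base: (Panel, need=1).
Iteration 1: components of {Panel} -> Bearing = 1*3 = 3, Bracket = 1*2 = 2, Gizmo = 1*5 = 5, Housing = 1*5 = 5.
Iteration 2: components of {Bearing,Bracket,Gizmo,Housing} -> Cap = 2*4 = 8, Motor = 2*5 = 10, Nut = 3*3 = 9, Seal = 5*5 = 25.
Iteration 3: components of {Cap,Motor,Nut,Seal} -> Frame = 8*3 = 24, Rod = 8*3 = 24.
Iteration 4: no further components; recursion stops.
need values: 1, 3, 2, 5, 5, 9, 8, 10, 25, 24, 24; the maximum is 25.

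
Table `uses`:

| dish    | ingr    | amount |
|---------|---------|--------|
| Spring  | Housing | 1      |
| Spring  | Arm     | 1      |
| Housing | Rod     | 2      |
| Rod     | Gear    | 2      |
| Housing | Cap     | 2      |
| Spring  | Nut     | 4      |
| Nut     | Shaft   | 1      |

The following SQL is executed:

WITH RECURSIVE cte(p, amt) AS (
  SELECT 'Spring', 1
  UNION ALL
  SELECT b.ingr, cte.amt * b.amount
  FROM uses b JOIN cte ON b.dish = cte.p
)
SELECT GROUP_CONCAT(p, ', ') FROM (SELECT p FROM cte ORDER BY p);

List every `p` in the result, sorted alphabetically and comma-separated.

Base: (Spring, amt=1).
Iteration 1: components of {Spring} -> Arm = 1*1 = 1, Housing = 1*1 = 1, Nut = 1*4 = 4.
Iteration 2: components of {Arm,Housing,Nut} -> Cap = 1*2 = 2, Rod = 1*2 = 2, Shaft = 4*1 = 4.
Iteration 3: components of {Cap,Rod,Shaft} -> Gear = 2*2 = 4.
Iteration 4: no further components; recursion stops.

Arm, Cap, Gear, Housing, Nut, Rod, Shaft, Spring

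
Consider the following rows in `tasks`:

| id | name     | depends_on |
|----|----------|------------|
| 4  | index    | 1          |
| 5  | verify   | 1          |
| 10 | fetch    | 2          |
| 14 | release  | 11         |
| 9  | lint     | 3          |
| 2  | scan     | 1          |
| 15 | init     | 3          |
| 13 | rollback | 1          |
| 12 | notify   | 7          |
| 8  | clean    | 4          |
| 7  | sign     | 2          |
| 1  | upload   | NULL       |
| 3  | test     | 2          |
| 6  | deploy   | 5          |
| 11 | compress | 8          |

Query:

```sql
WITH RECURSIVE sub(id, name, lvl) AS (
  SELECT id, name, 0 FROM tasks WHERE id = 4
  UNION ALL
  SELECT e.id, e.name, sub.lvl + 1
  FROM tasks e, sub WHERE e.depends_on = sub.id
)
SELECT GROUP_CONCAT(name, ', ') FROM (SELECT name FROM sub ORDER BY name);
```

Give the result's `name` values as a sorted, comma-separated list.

Base: id=4 (index) at lvl 0.
Iteration 1: rows with depends_on in {4} -> clean (id 8, lvl 1).
Iteration 2: rows with depends_on in {8} -> compress (id 11, lvl 2).
Iteration 3: rows with depends_on in {11} -> release (id 14, lvl 3).
Iteration 4: no rows with depends_on in {14}; recursion stops.

clean, compress, index, release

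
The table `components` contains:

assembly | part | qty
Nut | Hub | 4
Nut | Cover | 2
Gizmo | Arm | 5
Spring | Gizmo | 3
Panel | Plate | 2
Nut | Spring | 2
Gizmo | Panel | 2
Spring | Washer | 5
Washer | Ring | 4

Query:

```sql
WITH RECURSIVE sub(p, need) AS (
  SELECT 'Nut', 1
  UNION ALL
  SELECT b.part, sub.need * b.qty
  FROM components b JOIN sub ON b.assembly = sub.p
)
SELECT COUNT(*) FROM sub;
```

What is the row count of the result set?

Base: (Nut, need=1).
Iteration 1: components of {Nut} -> Cover = 1*2 = 2, Hub = 1*4 = 4, Spring = 1*2 = 2.
Iteration 2: components of {Cover,Hub,Spring} -> Gizmo = 2*3 = 6, Washer = 2*5 = 10.
Iteration 3: components of {Gizmo,Washer} -> Arm = 6*5 = 30, Panel = 6*2 = 12, Ring = 10*4 = 40.
Iteration 4: components of {Arm,Panel,Ring} -> Plate = 12*2 = 24.
Iteration 5: no further components; recursion stops.
Total rows emitted: 10.

10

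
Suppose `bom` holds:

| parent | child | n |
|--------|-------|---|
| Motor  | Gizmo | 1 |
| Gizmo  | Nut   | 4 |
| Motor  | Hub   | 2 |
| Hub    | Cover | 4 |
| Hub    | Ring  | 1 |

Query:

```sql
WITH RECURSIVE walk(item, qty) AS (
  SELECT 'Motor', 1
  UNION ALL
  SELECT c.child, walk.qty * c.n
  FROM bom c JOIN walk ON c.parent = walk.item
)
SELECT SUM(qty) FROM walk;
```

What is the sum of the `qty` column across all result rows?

Base: (Motor, qty=1).
Iteration 1: components of {Motor} -> Gizmo = 1*1 = 1, Hub = 1*2 = 2.
Iteration 2: components of {Gizmo,Hub} -> Cover = 2*4 = 8, Nut = 1*4 = 4, Ring = 2*1 = 2.
Iteration 3: no further components; recursion stops.
SUM(qty) = 1 + 1 + 2 + 4 + 8 + 2 = 18.

18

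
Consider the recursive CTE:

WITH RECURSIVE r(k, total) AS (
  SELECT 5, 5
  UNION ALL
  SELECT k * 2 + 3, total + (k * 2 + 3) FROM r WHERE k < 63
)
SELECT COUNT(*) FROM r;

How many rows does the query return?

Base: k=5, total=5.
Iteration 1: 5 < 63 holds -> k = 5 * 2 + 3 = 13, total = 5 + 13 = 18.
Iteration 2: 13 < 63 holds -> k = 13 * 2 + 3 = 29, total = 18 + 29 = 47.
Iteration 3: 29 < 63 holds -> k = 29 * 2 + 3 = 61, total = 47 + 61 = 108.
Iteration 4: 61 < 63 holds -> k = 61 * 2 + 3 = 125, total = 108 + 125 = 233.
Iteration 5: 125 < 63 fails; recursion stops.
Total rows emitted: 5.

5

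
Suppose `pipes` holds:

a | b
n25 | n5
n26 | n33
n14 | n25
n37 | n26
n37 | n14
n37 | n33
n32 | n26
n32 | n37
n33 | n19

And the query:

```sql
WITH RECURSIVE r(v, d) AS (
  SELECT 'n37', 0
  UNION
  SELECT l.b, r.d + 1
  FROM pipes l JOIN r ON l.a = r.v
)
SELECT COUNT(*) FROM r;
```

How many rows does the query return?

9

Base: (n37, d=0).
Iteration 1: edges from {n37} -> (n14, d=1), (n26, d=1), (n33, d=1).
Iteration 2: edges from {n14,n26,n33} -> (n19, d=2), (n25, d=2), (n33, d=2).
Iteration 3: edges from {n19,n25,n33} -> (n19, d=3), (n5, d=3).
Iteration 4: no outgoing edges from {n19,n5}; recursion stops.
Total rows emitted: 9.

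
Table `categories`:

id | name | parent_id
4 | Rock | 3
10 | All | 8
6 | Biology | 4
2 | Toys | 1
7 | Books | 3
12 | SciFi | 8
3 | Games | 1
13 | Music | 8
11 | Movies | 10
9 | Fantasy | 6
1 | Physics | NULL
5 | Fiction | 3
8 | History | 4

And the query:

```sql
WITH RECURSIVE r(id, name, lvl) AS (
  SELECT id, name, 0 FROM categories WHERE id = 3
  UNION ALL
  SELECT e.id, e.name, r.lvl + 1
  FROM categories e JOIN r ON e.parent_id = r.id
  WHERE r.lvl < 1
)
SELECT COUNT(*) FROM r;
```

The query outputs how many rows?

Base: id=3 (Games) at lvl 0.
Iteration 1: rows with parent_id in {3} -> Rock (id 4, lvl 1), Fiction (id 5, lvl 1), Books (id 7, lvl 1).
Iteration 2: lvl < 1 fails for all current rows; recursion stops.
Total rows emitted: 4.

4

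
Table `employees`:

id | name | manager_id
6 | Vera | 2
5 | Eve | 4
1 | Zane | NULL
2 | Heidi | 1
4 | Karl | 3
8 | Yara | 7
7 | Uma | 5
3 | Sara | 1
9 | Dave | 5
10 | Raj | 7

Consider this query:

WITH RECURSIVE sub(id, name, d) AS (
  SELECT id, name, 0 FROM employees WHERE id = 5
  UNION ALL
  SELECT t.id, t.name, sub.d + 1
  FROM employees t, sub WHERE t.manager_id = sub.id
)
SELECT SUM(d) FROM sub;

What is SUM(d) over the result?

6

Base: id=5 (Eve) at d 0.
Iteration 1: rows with manager_id in {5} -> Uma (id 7, d 1), Dave (id 9, d 1).
Iteration 2: rows with manager_id in {7,9} -> Yara (id 8, d 2), Raj (id 10, d 2).
Iteration 3: no rows with manager_id in {8,10}; recursion stops.
SUM(d) = 0 + 1 + 1 + 2 + 2 = 6.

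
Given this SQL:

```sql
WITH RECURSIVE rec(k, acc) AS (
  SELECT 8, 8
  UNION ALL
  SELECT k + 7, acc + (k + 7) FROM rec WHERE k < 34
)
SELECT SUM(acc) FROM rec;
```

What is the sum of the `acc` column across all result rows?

260

Base: k=8, acc=8.
Iteration 1: 8 < 34 holds -> k = 8 + 7 = 15, acc = 8 + 15 = 23.
Iteration 2: 15 < 34 holds -> k = 15 + 7 = 22, acc = 23 + 22 = 45.
Iteration 3: 22 < 34 holds -> k = 22 + 7 = 29, acc = 45 + 29 = 74.
Iteration 4: 29 < 34 holds -> k = 29 + 7 = 36, acc = 74 + 36 = 110.
Iteration 5: 36 < 34 fails; recursion stops.
SUM(acc) = 8 + 23 + 45 + 74 + 110 = 260.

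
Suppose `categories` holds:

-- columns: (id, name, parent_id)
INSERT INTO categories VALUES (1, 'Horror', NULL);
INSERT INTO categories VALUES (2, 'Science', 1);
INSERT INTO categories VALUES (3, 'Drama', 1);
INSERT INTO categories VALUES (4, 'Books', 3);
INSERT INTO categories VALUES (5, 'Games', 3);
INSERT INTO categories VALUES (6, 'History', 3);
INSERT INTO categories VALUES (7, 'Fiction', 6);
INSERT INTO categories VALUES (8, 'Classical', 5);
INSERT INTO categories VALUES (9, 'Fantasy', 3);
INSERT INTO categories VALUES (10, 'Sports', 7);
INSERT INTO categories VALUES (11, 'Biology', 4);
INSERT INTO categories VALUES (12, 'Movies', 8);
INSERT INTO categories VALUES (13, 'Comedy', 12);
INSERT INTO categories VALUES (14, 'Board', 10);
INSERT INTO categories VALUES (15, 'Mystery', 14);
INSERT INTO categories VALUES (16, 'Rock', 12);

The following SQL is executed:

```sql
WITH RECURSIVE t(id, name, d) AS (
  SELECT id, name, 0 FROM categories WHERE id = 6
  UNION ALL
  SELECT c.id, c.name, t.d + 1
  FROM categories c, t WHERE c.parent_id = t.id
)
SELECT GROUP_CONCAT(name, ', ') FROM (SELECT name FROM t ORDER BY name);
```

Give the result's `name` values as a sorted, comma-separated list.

Board, Fiction, History, Mystery, Sports

Base: id=6 (History) at d 0.
Iteration 1: rows with parent_id in {6} -> Fiction (id 7, d 1).
Iteration 2: rows with parent_id in {7} -> Sports (id 10, d 2).
Iteration 3: rows with parent_id in {10} -> Board (id 14, d 3).
Iteration 4: rows with parent_id in {14} -> Mystery (id 15, d 4).
Iteration 5: no rows with parent_id in {15}; recursion stops.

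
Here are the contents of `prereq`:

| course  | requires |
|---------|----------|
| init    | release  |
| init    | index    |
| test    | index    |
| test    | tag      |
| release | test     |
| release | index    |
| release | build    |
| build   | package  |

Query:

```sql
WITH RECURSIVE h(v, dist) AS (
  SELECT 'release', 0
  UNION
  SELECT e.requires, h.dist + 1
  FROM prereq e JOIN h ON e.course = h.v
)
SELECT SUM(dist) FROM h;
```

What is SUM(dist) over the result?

Base: (release, dist=0).
Iteration 1: edges from {release} -> (build, dist=1), (index, dist=1), (test, dist=1).
Iteration 2: edges from {build,index,test} -> (index, dist=2), (package, dist=2), (tag, dist=2).
Iteration 3: no outgoing edges from {index,package,tag}; recursion stops.
SUM(dist) = 0 + 1 + 1 + 1 + 2 + 2 + 2 = 9.

9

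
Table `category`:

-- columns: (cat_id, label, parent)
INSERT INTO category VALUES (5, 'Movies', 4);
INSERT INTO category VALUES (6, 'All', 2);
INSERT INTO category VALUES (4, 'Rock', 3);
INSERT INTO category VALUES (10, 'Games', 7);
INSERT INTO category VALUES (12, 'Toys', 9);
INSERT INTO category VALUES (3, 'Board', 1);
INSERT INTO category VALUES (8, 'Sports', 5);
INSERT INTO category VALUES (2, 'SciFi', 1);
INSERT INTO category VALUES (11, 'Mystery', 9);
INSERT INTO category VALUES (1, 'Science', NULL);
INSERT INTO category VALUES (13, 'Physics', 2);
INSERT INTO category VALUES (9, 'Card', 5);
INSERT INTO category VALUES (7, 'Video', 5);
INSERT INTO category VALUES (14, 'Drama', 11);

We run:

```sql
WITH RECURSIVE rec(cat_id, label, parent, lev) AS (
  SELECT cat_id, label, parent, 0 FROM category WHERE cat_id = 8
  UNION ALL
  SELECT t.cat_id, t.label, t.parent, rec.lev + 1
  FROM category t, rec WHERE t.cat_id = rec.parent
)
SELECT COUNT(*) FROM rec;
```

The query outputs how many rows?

5

Base: cat_id=8 (Sports), parent=5, lev 0.
Iteration 1: join on cat_id=5 -> Movies (id 5, parent=4, lev 1).
Iteration 2: join on cat_id=4 -> Rock (id 4, parent=3, lev 2).
Iteration 3: join on cat_id=3 -> Board (id 3, parent=1, lev 3).
Iteration 4: join on cat_id=1 -> Science (id 1, parent=NULL, lev 4).
Iteration 5: parent is NULL; no match; recursion stops.
Total rows emitted: 5.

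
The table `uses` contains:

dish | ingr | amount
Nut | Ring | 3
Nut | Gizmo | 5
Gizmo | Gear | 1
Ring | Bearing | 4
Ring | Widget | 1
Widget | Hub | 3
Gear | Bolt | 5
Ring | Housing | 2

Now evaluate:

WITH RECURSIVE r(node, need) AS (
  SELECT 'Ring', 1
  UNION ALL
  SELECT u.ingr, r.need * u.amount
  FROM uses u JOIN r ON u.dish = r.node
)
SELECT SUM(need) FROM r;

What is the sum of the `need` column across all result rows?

11

Base: (Ring, need=1).
Iteration 1: components of {Ring} -> Bearing = 1*4 = 4, Housing = 1*2 = 2, Widget = 1*1 = 1.
Iteration 2: components of {Bearing,Housing,Widget} -> Hub = 1*3 = 3.
Iteration 3: no further components; recursion stops.
SUM(need) = 1 + 4 + 1 + 2 + 3 = 11.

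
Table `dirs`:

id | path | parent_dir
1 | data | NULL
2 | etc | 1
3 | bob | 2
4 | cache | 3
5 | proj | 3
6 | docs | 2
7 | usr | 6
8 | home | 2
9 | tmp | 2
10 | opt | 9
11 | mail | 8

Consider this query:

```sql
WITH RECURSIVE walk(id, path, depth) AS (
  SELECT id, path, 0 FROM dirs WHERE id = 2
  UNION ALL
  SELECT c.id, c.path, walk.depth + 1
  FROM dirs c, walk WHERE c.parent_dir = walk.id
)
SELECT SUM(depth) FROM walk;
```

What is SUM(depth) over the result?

Base: id=2 (etc) at depth 0.
Iteration 1: rows with parent_dir in {2} -> bob (id 3, depth 1), docs (id 6, depth 1), home (id 8, depth 1), tmp (id 9, depth 1).
Iteration 2: rows with parent_dir in {3,6,8,9} -> cache (id 4, depth 2), proj (id 5, depth 2), usr (id 7, depth 2), opt (id 10, depth 2), mail (id 11, depth 2).
Iteration 3: no rows with parent_dir in {4,5,7,10,11}; recursion stops.
SUM(depth) = 0 + 1 + 1 + 1 + 1 + 2 + 2 + 2 + 2 + 2 = 14.

14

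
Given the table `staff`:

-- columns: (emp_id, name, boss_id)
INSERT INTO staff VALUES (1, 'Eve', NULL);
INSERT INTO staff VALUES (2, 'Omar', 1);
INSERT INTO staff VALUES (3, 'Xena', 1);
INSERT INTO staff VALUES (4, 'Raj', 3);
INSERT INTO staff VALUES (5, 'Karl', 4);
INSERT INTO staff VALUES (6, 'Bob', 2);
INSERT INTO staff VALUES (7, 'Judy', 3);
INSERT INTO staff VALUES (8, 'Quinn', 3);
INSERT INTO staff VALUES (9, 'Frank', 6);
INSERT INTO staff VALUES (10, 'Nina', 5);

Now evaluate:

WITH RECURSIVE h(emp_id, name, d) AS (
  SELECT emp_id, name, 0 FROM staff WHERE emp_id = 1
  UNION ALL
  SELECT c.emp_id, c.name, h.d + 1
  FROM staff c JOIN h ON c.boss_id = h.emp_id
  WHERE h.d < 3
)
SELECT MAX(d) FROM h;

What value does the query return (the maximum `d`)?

Base: emp_id=1 (Eve) at d 0.
Iteration 1: rows with boss_id in {1} -> Omar (id 2, d 1), Xena (id 3, d 1).
Iteration 2: rows with boss_id in {2,3} -> Raj (id 4, d 2), Bob (id 6, d 2), Judy (id 7, d 2), Quinn (id 8, d 2).
Iteration 3: rows with boss_id in {4,6,7,8} -> Karl (id 5, d 3), Frank (id 9, d 3).
Iteration 4: d < 3 fails for all current rows; recursion stops.
d values: 0, 1, 1, 2, 2, 2, 2, 3, 3; the maximum is 3.

3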